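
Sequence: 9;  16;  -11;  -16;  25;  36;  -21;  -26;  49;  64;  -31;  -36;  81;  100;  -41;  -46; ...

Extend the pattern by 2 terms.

121, 144

Positions follow the repeating pattern AABB; grouping by letter gives 2 tracks.
Subsequence A = 9, 16, 25, 36, 49, 64, 81, 100: consecutive squares n² from n = 3.
Subsequence B = -11, -16, -21, -26, -31, -36, -41, -46: arithmetic with common difference −5.
The 17th slot belongs to subsequence A; its 9th term is 121.
The 18th slot belongs to subsequence A; its 10th term is 144.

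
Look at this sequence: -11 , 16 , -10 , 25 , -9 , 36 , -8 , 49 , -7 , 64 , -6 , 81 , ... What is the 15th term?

Positions 1, 3, 5, … form one subsequence and positions 2, 4, 6, … form another.
Track A: -11, -10, -9, -8, -7, -6. Arithmetic, step +1.
Track B: 16, 25, 36, 49, 64, 81. Perfect squares starting at 4².
Position 15 → track A, term 8 = -4.

-4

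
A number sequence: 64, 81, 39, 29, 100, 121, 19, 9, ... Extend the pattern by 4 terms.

Reading positions in blocks of 4 reveals the pattern AABB — 2 tracks woven together.
Subsequence A: 64, 81, 100, 121. Perfect squares starting at 8².
Subsequence B: 39, 29, 19, 9. Arithmetic with common difference −10.
Position 9 → subsequence A, term 5 = 144.
Term 10 comes from subsequence A (its 6th entry): 169.
The 11th slot belongs to subsequence B; its 5th term is -1.
Position 12 falls in subsequence B as its term 6, giving -11.

144, 169, -1, -11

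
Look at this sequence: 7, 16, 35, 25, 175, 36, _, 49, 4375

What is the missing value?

Split by position mod 2 into 2 tracks.
Track A: 7, 35, 175, ?, 4375 — geometric, ×5 each step.
Track B: 16, 25, 36, 49 — perfect squares starting at 4².
Filling track A at index 4 by its rule yields 875.

875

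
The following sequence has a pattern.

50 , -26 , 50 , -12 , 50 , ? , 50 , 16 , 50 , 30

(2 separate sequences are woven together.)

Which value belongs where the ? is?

Taking every 2nd term gives 2 separate tracks.
Subsequence A: 50, 50, 50, 50, 50 — the constant sequence 50.
Subsequence B: -26, -12, ?, 16, 30 — arithmetic with common difference +14.
Subsequence B's pattern makes the blank 2.

2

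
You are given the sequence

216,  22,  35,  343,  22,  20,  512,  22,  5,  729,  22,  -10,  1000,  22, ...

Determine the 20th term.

Split by position mod 3: positions 1, 4, 7, … form one track, and each other residue class forms its own.
Track A: 216, 343, 512, 729, 1000 — perfect cubes starting at 6³.
Track B: 22, 22, 22, 22, 22 — always 22.
Track C: 35, 20, 5, -10 — arithmetic with common difference −15.
The 20th slot belongs to track B; its 7th term is 22.

22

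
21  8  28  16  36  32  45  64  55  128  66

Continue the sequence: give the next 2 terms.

Split by position mod 2 into 2 tracks.
Subsequence A: 21, 28, 36, 45, 55, 66. Triangular numbers starting at T_6.
Subsequence B: 8, 16, 32, 64, 128. Successive powers of 2.
Term 12 comes from subsequence B (its 6th entry): 256.
The 13th slot belongs to subsequence A; its 7th term is 78.

256, 78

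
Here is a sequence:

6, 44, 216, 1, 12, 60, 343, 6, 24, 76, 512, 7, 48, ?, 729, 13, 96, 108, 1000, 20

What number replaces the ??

Taking every 4th term gives 4 separate tracks.
Track A: 6, 12, 24, 48, 96 (multiplying by 2 each time).
Track B: 44, 60, 76, ?, 108 (arithmetic, step +16).
Track C: 216, 343, 512, 729, 1000 (perfect cubes starting at 6³).
Track D: 1, 6, 7, 13, 20 (a Fibonacci-like recurrence a_n = a_{n-1} + a_{n-2}).
Filling track B at index 4 by its rule yields 92.

92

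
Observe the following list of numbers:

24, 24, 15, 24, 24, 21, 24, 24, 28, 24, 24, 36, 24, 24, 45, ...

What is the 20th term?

The slot pattern repeats as AAB (period 3), so there are 2 interleaved tracks.
Track A = 24, 24, 24, 24, 24, 24, 24, 24, 24, 24: the constant sequence 24.
Track B = 15, 21, 28, 36, 45: the triangular numbers T_5, T_6, ….
Term 20 comes from track A (its 14th entry): 24.

24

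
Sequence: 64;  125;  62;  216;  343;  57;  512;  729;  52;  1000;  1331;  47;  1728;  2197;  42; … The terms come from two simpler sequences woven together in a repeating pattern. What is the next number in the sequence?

Positions follow the repeating pattern AAB; grouping by letter gives 2 tracks.
Stream A is 64, 125, 216, 343, 512, 729, 1000, 1331, 1728, 2197, which is the cubes 4³, 5³, 6³, ….
Stream B is 62, 57, 52, 47, 42, which is subtracting 5 each time.
The 16th slot belongs to stream A; its 11th term is 2744.

2744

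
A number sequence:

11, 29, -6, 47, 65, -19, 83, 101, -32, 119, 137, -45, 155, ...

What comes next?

The slot pattern repeats as AAB (period 3), so there are 2 interleaved tracks.
Subsequence A: 11, 29, 47, 65, 83, 101, 119, 137, 155 — adding 18 each time.
Subsequence B: -6, -19, -32, -45 — arithmetic, step −13.
The 14th slot belongs to subsequence A; its 10th term is 173.

173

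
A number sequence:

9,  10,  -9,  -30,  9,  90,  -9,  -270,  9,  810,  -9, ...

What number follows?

The terms cycle through 2 interleaved subsequences.
Subsequence A: 9, -9, 9, -9, 9, -9. The oscillation 9·(−1)^(n+1).
Subsequence B: 10, -30, 90, -270, 810. Multiplying by -3 each time.
The 12th slot belongs to subsequence B; its 6th term is -2430.

-2430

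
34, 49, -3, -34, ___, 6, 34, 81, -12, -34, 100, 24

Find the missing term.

Taking every 3rd term gives 3 separate tracks.
Stream A = 34, -34, 34, -34: alternating ±34.
Stream B = 49, ?, 81, 100: perfect squares starting at 7².
Stream C = -3, 6, -12, 24: geometric, ×-2 each step.
Filling stream B at index 2 by its rule yields 64.

64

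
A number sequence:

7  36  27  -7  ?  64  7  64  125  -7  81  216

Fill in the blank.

49

Read the sequence 3 terms at a time; column i is its own pattern.
Track A = 7, -7, 7, -7: oscillating between 7 and -7.
Track B = 36, ?, 64, 81: the squares 6², 7², 8², ….
Track C = 27, 64, 125, 216: consecutive cubes n³ from n = 3.
So the missing entry in track B is 49.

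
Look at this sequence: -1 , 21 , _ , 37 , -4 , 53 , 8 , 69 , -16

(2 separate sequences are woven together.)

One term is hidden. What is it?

2

Positions 1, 3, 5, … form one subsequence and positions 2, 4, 6, … form another.
Subsequence A: -1, ?, -4, 8, -16 — multiplying by -2 each time.
Subsequence B: 21, 37, 53, 69 — adding 16 each time.
So the missing entry in subsequence A is 2.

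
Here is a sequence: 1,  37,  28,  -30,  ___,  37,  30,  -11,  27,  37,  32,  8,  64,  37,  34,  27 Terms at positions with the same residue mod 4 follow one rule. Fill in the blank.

8

Taking every 4th term gives 4 separate tracks.
Track A: 1, ?, 27, 64 (consecutive cubes n³ from n = 1).
Track B: 37, 37, 37, 37 (constant 37).
Track C: 28, 30, 32, 34 (linear: a_n = 26 + 2·n).
Track D: -30, -11, 8, 27 (adding 19 each time).
The gap is track A's term 2; the rule gives 8.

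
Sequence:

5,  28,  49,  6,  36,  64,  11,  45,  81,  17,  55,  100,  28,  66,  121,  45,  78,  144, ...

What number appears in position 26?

Split by position mod 3 into 3 tracks.
Stream A = 5, 6, 11, 17, 28, 45: a Fibonacci-like recurrence a_n = a_{n-1} + a_{n-2}.
Stream B = 28, 36, 45, 55, 66, 78: triangular numbers n(n+1)/2 for n = 7, 8, ….
Stream C = 49, 64, 81, 100, 121, 144: perfect squares starting at 7².
The 26th slot belongs to stream B; its 9th term is 120.

120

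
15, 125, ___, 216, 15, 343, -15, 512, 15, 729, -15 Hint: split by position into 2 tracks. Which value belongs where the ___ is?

-15

Taking every 2nd term gives 2 separate tracks.
Track A: 15, ?, 15, -15, 15, -15 (the oscillation 15·(−1)^(n+1)).
Track B: 125, 216, 343, 512, 729 (consecutive cubes n³ from n = 5).
Filling track A at index 2 by its rule yields -15.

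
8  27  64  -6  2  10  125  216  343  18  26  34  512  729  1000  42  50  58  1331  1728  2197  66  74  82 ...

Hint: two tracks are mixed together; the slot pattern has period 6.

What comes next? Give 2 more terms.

The slot pattern repeats as AAABBB (period 6), so there are 2 interleaved tracks.
Stream A = 8, 27, 64, 125, 216, 343, 512, 729, 1000, 1331, 1728, 2197: consecutive cubes n³ from n = 2.
Stream B = -6, 2, 10, 18, 26, 34, 42, 50, 58, 66, 74, 82: linear: a_n = -14 + 8·n.
Term 25 comes from stream A (its 13th entry): 2744.
Position 26 falls in stream A as its term 14, giving 3375.

2744, 3375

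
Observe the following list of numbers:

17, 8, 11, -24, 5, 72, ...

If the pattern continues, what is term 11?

Odd-indexed and even-indexed terms follow separate rules.
Track A = 17, 11, 5: subtracting 6 each time.
Track B = 8, -24, 72: geometric, ×-3 each step.
Position 11 falls in track A as its term 6, giving -13.

-13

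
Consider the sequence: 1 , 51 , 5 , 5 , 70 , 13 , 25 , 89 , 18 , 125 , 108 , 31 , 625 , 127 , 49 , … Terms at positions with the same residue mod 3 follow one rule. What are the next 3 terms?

Split by position mod 3 into 3 tracks.
Track A = 1, 5, 25, 125, 625: powers of 5.
Track B = 51, 70, 89, 108, 127: linear: a_n = 32 + 19·n.
Track C = 5, 13, 18, 31, 49: each term equals the sum of the previous two.
Position 16 falls in track A as its term 6, giving 3125.
The 17th slot belongs to track B; its 6th term is 146.
The 18th slot belongs to track C; its 6th term is 80.

3125, 146, 80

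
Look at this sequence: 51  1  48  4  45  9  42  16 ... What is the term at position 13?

Split by position mod 2 into 2 tracks.
Stream A is 51, 48, 45, 42, which is linear: a_n = 54 − 3·n.
Stream B is 1, 4, 9, 16, which is consecutive squares n² from n = 1.
The 13th slot belongs to stream A; its 7th term is 33.

33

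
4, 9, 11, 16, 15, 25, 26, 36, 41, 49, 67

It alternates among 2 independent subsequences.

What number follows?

Positions 1, 3, 5, … form one subsequence and positions 2, 4, 6, … form another.
Subsequence A: 4, 11, 15, 26, 41, 67. Each term equals the sum of the previous two.
Subsequence B: 9, 16, 25, 36, 49. Perfect squares starting at 3².
Term 12 comes from subsequence B (its 6th entry): 64.

64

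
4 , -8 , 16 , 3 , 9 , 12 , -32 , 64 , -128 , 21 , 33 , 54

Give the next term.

Reading positions in blocks of 6 reveals the pattern AAABBB — 2 tracks woven together.
Stream A = 4, -8, 16, -32, 64, -128: a geometric progression (common ratio -2).
Stream B = 3, 9, 12, 21, 33, 54: Fibonacci-style (each term is the sum of the two before it).
The 13th slot belongs to stream A; its 7th term is 256.

256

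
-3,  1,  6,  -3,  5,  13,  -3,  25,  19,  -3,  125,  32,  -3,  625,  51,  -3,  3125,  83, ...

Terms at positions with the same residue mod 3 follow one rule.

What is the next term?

-3

Split by position mod 3 into 3 tracks.
Stream A is -3, -3, -3, -3, -3, -3, which is constant -3.
Stream B is 1, 5, 25, 125, 625, 3125, which is powers 5^0, 5^1, 5^2, ….
Stream C is 6, 13, 19, 32, 51, 83, which is Fibonacci-style (each term is the sum of the two before it).
Position 19 falls in stream A as its term 7, giving -3.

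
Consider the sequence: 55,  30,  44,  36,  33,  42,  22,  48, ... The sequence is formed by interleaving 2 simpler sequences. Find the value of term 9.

Positions 1, 3, 5, … form one subsequence and positions 2, 4, 6, … form another.
Stream A = 55, 44, 33, 22: arithmetic with common difference −11.
Stream B = 30, 36, 42, 48: adding 6 each time.
Position 9 → stream A, term 5 = 11.

11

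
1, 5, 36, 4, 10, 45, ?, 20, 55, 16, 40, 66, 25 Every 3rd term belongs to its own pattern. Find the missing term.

9

The terms cycle through 3 interleaved subsequences.
Subsequence A: 1, 4, ?, 16, 25. Perfect squares starting at 1².
Subsequence B: 5, 10, 20, 40. A geometric progression (common ratio 2).
Subsequence C: 36, 45, 55, 66. The triangular numbers T_8, T_9, ….
Subsequence A's pattern makes the blank 9.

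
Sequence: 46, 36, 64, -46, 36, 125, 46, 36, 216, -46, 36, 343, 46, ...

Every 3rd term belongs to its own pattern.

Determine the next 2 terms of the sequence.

36, 512

Split by position mod 3 into 3 tracks.
Subsequence A: 46, -46, 46, -46, 46 (the oscillation 46·(−1)^(n+1)).
Subsequence B: 36, 36, 36, 36 (constant 36).
Subsequence C: 64, 125, 216, 343 (the cubes 4³, 5³, 6³, …).
The 14th slot belongs to subsequence B; its 5th term is 36.
Position 15 → subsequence C, term 5 = 512.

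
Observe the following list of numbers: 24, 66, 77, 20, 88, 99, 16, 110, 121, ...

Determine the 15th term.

The slot pattern repeats as ABB (period 3), so there are 2 interleaved tracks.
Stream A: 24, 20, 16. Arithmetic with common difference −4.
Stream B: 66, 77, 88, 99, 110, 121. Arithmetic with common difference +11.
Term 15 comes from stream B (its 10th entry): 165.

165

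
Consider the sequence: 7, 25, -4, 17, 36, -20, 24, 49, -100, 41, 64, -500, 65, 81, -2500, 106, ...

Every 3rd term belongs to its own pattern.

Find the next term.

The terms cycle through 3 interleaved subsequences.
Stream A is 7, 17, 24, 41, 65, 106, which is a Fibonacci-like recurrence a_n = a_{n-1} + a_{n-2}.
Stream B is 25, 36, 49, 64, 81, which is consecutive squares n² from n = 5.
Stream C is -4, -20, -100, -500, -2500, which is geometric, ×5 each step.
Term 17 comes from stream B (its 6th entry): 100.

100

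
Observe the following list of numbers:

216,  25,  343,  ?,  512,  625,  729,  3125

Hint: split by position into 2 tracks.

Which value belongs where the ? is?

Split by position mod 2 into 2 tracks.
Stream A: 216, 343, 512, 729 — the cubes 6³, 7³, 8³, ….
Stream B: 25, ?, 625, 3125 — successive powers of 5.
The gap is stream B's term 2; the rule gives 125.

125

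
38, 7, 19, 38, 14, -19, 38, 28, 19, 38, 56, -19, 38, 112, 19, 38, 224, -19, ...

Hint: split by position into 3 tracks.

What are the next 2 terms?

38, 448

Split by position mod 3 into 3 tracks.
Stream A is 38, 38, 38, 38, 38, 38, which is constant 38.
Stream B is 7, 14, 28, 56, 112, 224, which is multiplying by 2 each time.
Stream C is 19, -19, 19, -19, 19, -19, which is the oscillation 19·(−1)^(n+1).
Term 19 comes from stream A (its 7th entry): 38.
Position 20 falls in stream B as its term 7, giving 448.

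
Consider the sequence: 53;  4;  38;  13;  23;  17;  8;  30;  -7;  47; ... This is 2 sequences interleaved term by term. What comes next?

-22

The terms cycle through 2 interleaved subsequences.
Track A: 53, 38, 23, 8, -7. Arithmetic, step −15.
Track B: 4, 13, 17, 30, 47. A Fibonacci-like recurrence a_n = a_{n-1} + a_{n-2}.
Term 11 comes from track A (its 6th entry): -22.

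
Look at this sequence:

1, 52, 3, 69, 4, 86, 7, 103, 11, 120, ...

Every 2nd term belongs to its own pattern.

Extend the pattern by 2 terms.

Positions 1, 3, 5, … form one subsequence and positions 2, 4, 6, … form another.
Track A = 1, 3, 4, 7, 11: each term equals the sum of the previous two.
Track B = 52, 69, 86, 103, 120: adding 17 each time.
Term 11 comes from track A (its 6th entry): 18.
Position 12 → track B, term 6 = 137.

18, 137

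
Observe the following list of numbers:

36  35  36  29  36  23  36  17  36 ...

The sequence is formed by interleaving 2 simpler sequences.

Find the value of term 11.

Taking every 2nd term gives 2 separate tracks.
Track A is 36, 36, 36, 36, 36, which is always 36.
Track B is 35, 29, 23, 17, which is arithmetic with common difference −6.
Term 11 comes from track A (its 6th entry): 36.

36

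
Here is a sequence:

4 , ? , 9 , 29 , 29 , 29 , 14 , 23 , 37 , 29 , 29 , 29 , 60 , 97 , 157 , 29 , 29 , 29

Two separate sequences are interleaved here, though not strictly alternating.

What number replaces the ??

5

Positions follow the repeating pattern AAABBB; grouping by letter gives 2 tracks.
Stream A is 4, ?, 9, 14, 23, 37, 60, 97, 157, which is a Fibonacci-like recurrence a_n = a_{n-1} + a_{n-2}.
Stream B is 29, 29, 29, 29, 29, 29, 29, 29, 29, which is constant 29.
Filling stream A at index 2 by its rule yields 5.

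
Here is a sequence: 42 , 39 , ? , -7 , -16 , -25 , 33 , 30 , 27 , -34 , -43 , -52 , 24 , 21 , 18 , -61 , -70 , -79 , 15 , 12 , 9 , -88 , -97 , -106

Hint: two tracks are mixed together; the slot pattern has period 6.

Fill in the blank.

The slot pattern repeats as AAABBB (period 6), so there are 2 interleaved tracks.
Track A: 42, 39, ?, 33, 30, 27, 24, 21, 18, 15, 12, 9. Subtracting 3 each time.
Track B: -7, -16, -25, -34, -43, -52, -61, -70, -79, -88, -97, -106. Arithmetic with common difference −9.
So the missing entry in track A is 36.

36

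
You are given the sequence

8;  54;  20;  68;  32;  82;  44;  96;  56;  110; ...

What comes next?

68

The terms cycle through 2 interleaved subsequences.
Subsequence A is 8, 20, 32, 44, 56, which is adding 12 each time.
Subsequence B is 54, 68, 82, 96, 110, which is arithmetic, step +14.
Position 11 → subsequence A, term 6 = 68.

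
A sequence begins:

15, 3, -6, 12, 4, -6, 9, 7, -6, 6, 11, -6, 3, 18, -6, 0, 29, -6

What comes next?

Read the sequence 3 terms at a time; column i is its own pattern.
Track A = 15, 12, 9, 6, 3, 0: subtracting 3 each time.
Track B = 3, 4, 7, 11, 18, 29: Fibonacci-style (each term is the sum of the two before it).
Track C = -6, -6, -6, -6, -6, -6: the constant sequence -6.
Term 19 comes from track A (its 7th entry): -3.

-3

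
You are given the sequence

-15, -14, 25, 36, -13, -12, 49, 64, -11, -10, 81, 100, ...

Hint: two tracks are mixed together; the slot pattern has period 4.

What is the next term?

The slot pattern repeats as AABB (period 4), so there are 2 interleaved tracks.
Track A: -15, -14, -13, -12, -11, -10. Linear: a_n = -16 + n.
Track B: 25, 36, 49, 64, 81, 100. The squares 5², 6², 7², ….
The 13th slot belongs to track A; its 7th term is -9.

-9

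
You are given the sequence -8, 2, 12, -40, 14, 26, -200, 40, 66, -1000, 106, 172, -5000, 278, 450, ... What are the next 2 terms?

The slot pattern repeats as ABB (period 3), so there are 2 interleaved tracks.
Stream A: -8, -40, -200, -1000, -5000 — multiplying by 5 each time.
Stream B: 2, 12, 14, 26, 40, 66, 106, 172, 278, 450 — Fibonacci-style (each term is the sum of the two before it).
Term 16 comes from stream A (its 6th entry): -25000.
The 17th slot belongs to stream B; its 11th term is 728.

-25000, 728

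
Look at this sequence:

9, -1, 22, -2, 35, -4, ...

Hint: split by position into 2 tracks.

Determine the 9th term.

Taking every 2nd term gives 2 separate tracks.
Track A: 9, 22, 35 (linear: a_n = -4 + 13·n).
Track B: -1, -2, -4 (geometric, ×2 each step).
Term 9 comes from track A (its 5th entry): 61.

61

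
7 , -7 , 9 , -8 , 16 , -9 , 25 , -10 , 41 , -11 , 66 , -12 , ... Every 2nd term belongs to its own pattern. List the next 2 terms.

Odd-indexed and even-indexed terms follow separate rules.
Stream A: 7, 9, 16, 25, 41, 66 — a Fibonacci-like recurrence a_n = a_{n-1} + a_{n-2}.
Stream B: -7, -8, -9, -10, -11, -12 — linear: a_n = -6 − n.
Term 13 comes from stream A (its 7th entry): 107.
Position 14 → stream B, term 7 = -13.

107, -13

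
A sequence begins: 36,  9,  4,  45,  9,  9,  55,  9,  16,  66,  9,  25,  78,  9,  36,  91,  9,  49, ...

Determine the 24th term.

Read the sequence 3 terms at a time; column i is its own pattern.
Track A: 36, 45, 55, 66, 78, 91 (the triangular numbers T_8, T_9, …).
Track B: 9, 9, 9, 9, 9, 9 (always 9).
Track C: 4, 9, 16, 25, 36, 49 (perfect squares starting at 2²).
Position 24 falls in track C as its term 8, giving 81.

81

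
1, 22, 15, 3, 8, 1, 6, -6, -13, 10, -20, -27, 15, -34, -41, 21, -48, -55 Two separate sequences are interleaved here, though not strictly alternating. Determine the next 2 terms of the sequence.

The slot pattern repeats as ABB (period 3), so there are 2 interleaved tracks.
Track A = 1, 3, 6, 10, 15, 21: the triangular numbers T_1, T_2, ….
Track B = 22, 15, 8, 1, -6, -13, -20, -27, -34, -41, -48, -55: arithmetic with common difference −7.
The 19th slot belongs to track A; its 7th term is 28.
Position 20 falls in track B as its term 13, giving -62.

28, -62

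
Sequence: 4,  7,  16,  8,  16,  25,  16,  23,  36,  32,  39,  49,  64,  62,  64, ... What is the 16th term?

Taking every 3rd term gives 3 separate tracks.
Stream A: 4, 8, 16, 32, 64 (geometric, ×2 each step).
Stream B: 7, 16, 23, 39, 62 (each term equals the sum of the previous two).
Stream C: 16, 25, 36, 49, 64 (the squares 4², 5², 6², …).
Position 16 falls in stream A as its term 6, giving 128.

128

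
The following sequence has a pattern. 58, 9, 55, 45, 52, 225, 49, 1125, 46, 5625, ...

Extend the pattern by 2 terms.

The terms cycle through 2 interleaved subsequences.
Track A: 58, 55, 52, 49, 46. Arithmetic, step −3.
Track B: 9, 45, 225, 1125, 5625. A geometric progression (common ratio 5).
The 11th slot belongs to track A; its 6th term is 43.
Position 12 → track B, term 6 = 28125.

43, 28125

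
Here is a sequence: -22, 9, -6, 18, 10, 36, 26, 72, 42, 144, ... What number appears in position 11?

Split by position mod 2 into 2 tracks.
Track A is -22, -6, 10, 26, 42, which is linear: a_n = -38 + 16·n.
Track B is 9, 18, 36, 72, 144, which is a geometric progression (common ratio 2).
Position 11 → track A, term 6 = 58.

58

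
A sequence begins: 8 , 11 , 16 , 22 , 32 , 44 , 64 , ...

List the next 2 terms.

88, 128

Split by position mod 2 into 2 tracks.
Track A: 8, 16, 32, 64 — powers of 2.
Track B: 11, 22, 44 — multiplying by 2 each time.
Position 8 → track B, term 4 = 88.
The 9th slot belongs to track A; its 5th term is 128.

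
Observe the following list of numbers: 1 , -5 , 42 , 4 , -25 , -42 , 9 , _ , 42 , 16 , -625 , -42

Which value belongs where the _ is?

The terms cycle through 3 interleaved subsequences.
Subsequence A = 1, 4, 9, 16: consecutive squares n² from n = 1.
Subsequence B = -5, -25, ?, -625: a geometric progression (common ratio 5).
Subsequence C = 42, -42, 42, -42: the oscillation 42·(−1)^(n+1).
Subsequence B's pattern makes the blank -125.

-125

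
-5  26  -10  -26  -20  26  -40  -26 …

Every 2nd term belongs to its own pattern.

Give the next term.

-80

Split by position mod 2 into 2 tracks.
Stream A: -5, -10, -20, -40 (multiplying by 2 each time).
Stream B: 26, -26, 26, -26 (oscillating between 26 and -26).
Position 9 falls in stream A as its term 5, giving -80.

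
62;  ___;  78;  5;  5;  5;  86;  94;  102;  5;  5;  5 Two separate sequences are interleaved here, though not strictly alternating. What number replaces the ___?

The slot pattern repeats as AAABBB (period 6), so there are 2 interleaved tracks.
Stream A: 62, ?, 78, 86, 94, 102. Adding 8 each time.
Stream B: 5, 5, 5, 5, 5, 5. The constant sequence 5.
So the missing entry in stream A is 70.

70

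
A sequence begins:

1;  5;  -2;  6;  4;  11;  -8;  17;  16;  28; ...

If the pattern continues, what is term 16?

118

Positions 1, 3, 5, … form one subsequence and positions 2, 4, 6, … form another.
Track A = 1, -2, 4, -8, 16: a geometric progression (common ratio -2).
Track B = 5, 6, 11, 17, 28: each term equals the sum of the previous two.
Position 16 falls in track B as its term 8, giving 118.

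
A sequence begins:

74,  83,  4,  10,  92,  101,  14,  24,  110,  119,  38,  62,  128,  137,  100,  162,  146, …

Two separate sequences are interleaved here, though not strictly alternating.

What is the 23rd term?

686

Reading positions in blocks of 4 reveals the pattern AABB — 2 tracks woven together.
Track A: 74, 83, 92, 101, 110, 119, 128, 137, 146 — linear: a_n = 65 + 9·n.
Track B: 4, 10, 14, 24, 38, 62, 100, 162 — each term equals the sum of the previous two.
Position 23 falls in track B as its term 11, giving 686.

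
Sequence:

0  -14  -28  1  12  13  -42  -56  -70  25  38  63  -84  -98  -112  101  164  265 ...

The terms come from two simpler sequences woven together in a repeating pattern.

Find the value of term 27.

-196

Positions follow the repeating pattern AAABBB; grouping by letter gives 2 tracks.
Track A = 0, -14, -28, -42, -56, -70, -84, -98, -112: linear: a_n = 14 − 14·n.
Track B = 1, 12, 13, 25, 38, 63, 101, 164, 265: Fibonacci-style (each term is the sum of the two before it).
The 27th slot belongs to track A; its 15th term is -196.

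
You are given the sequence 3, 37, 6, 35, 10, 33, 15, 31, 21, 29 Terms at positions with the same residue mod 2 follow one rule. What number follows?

28

Split by position mod 2 into 2 tracks.
Track A: 3, 6, 10, 15, 21. Triangular numbers starting at T_2.
Track B: 37, 35, 33, 31, 29. Arithmetic, step −2.
Position 11 falls in track A as its term 6, giving 28.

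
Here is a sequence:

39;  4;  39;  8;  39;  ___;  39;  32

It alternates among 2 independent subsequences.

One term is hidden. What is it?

16

Taking every 2nd term gives 2 separate tracks.
Subsequence A = 39, 39, 39, 39: the constant sequence 39.
Subsequence B = 4, 8, ?, 32: powers of 2.
Filling subsequence B at index 3 by its rule yields 16.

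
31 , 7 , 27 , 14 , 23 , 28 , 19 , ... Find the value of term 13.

7

Taking every 2nd term gives 2 separate tracks.
Track A: 31, 27, 23, 19 — subtracting 4 each time.
Track B: 7, 14, 28 — geometric with ratio 2.
Position 13 falls in track A as its term 7, giving 7.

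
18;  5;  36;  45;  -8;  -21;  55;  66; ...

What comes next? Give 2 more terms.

-34, -47

The slot pattern repeats as AABB (period 4), so there are 2 interleaved tracks.
Track A: 18, 5, -8, -21 — arithmetic with common difference −13.
Track B: 36, 45, 55, 66 — triangular numbers starting at T_8.
Term 9 comes from track A (its 5th entry): -34.
The 10th slot belongs to track A; its 6th term is -47.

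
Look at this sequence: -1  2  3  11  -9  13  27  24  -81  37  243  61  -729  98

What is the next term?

Odd-indexed and even-indexed terms follow separate rules.
Stream A: -1, 3, -9, 27, -81, 243, -729. Multiplying by -3 each time.
Stream B: 2, 11, 13, 24, 37, 61, 98. Fibonacci-style (each term is the sum of the two before it).
Position 15 falls in stream A as its term 8, giving 2187.

2187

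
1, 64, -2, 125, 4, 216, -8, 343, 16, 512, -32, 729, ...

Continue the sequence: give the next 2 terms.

Taking every 2nd term gives 2 separate tracks.
Track A = 1, -2, 4, -8, 16, -32: geometric, ×-2 each step.
Track B = 64, 125, 216, 343, 512, 729: consecutive cubes n³ from n = 4.
The 13th slot belongs to track A; its 7th term is 64.
Position 14 → track B, term 7 = 1000.

64, 1000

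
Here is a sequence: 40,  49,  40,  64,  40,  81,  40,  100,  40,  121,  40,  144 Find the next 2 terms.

Odd-indexed and even-indexed terms follow separate rules.
Subsequence A: 40, 40, 40, 40, 40, 40 — constant 40.
Subsequence B: 49, 64, 81, 100, 121, 144 — the squares 7², 8², 9², ….
Term 13 comes from subsequence A (its 7th entry): 40.
Term 14 comes from subsequence B (its 7th entry): 169.

40, 169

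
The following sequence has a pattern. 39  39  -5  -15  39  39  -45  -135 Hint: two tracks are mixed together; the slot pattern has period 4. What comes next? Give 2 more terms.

Positions follow the repeating pattern AABB; grouping by letter gives 2 tracks.
Track A: 39, 39, 39, 39 (always 39).
Track B: -5, -15, -45, -135 (geometric with ratio 3).
Term 9 comes from track A (its 5th entry): 39.
Position 10 falls in track A as its term 6, giving 39.

39, 39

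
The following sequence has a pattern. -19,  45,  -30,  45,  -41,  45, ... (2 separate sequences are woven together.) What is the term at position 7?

-52

Taking every 2nd term gives 2 separate tracks.
Subsequence A is -19, -30, -41, which is subtracting 11 each time.
Subsequence B is 45, 45, 45, which is the constant sequence 45.
The 7th slot belongs to subsequence A; its 4th term is -52.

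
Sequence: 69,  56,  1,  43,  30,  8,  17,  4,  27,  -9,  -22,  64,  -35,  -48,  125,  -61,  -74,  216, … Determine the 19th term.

The slot pattern repeats as AAB (period 3), so there are 2 interleaved tracks.
Stream A: 69, 56, 43, 30, 17, 4, -9, -22, -35, -48, -61, -74 — linear: a_n = 82 − 13·n.
Stream B: 1, 8, 27, 64, 125, 216 — perfect cubes starting at 1³.
The 19th slot belongs to stream A; its 13th term is -87.

-87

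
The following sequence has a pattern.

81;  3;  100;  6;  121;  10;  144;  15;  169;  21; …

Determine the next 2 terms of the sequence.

196, 28

Taking every 2nd term gives 2 separate tracks.
Track A: 81, 100, 121, 144, 169 — consecutive squares n² from n = 9.
Track B: 3, 6, 10, 15, 21 — triangular numbers starting at T_2.
Position 11 → track A, term 6 = 196.
Position 12 falls in track B as its term 6, giving 28.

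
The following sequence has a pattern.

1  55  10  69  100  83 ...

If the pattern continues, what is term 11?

100000

Taking every 2nd term gives 2 separate tracks.
Track A: 1, 10, 100 (powers of 10).
Track B: 55, 69, 83 (arithmetic, step +14).
The 11th slot belongs to track A; its 6th term is 100000.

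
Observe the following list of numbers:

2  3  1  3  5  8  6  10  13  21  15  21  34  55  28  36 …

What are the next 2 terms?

Reading positions in blocks of 4 reveals the pattern AABB — 2 tracks woven together.
Subsequence A: 2, 3, 5, 8, 13, 21, 34, 55. Each term equals the sum of the previous two.
Subsequence B: 1, 3, 6, 10, 15, 21, 28, 36. Triangular numbers starting at T_1.
The 17th slot belongs to subsequence A; its 9th term is 89.
Term 18 comes from subsequence A (its 10th entry): 144.

89, 144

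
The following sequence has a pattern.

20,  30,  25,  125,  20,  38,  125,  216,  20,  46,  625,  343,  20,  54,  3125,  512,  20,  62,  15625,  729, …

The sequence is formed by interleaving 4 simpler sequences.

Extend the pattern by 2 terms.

Split by position mod 4: positions 1, 5, 9, … form one track, and each other residue class forms its own.
Stream A: 20, 20, 20, 20, 20 — always 20.
Stream B: 30, 38, 46, 54, 62 — arithmetic with common difference +8.
Stream C: 25, 125, 625, 3125, 15625 — powers 5^2, 5^3, 5^4, ….
Stream D: 125, 216, 343, 512, 729 — consecutive cubes n³ from n = 5.
Position 21 → stream A, term 6 = 20.
Position 22 falls in stream B as its term 6, giving 70.

20, 70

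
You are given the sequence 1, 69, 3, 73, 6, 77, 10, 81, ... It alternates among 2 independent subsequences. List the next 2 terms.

Split by position mod 2 into 2 tracks.
Track A: 1, 3, 6, 10. Triangular numbers starting at T_1.
Track B: 69, 73, 77, 81. Linear: a_n = 65 + 4·n.
The 9th slot belongs to track A; its 5th term is 15.
The 10th slot belongs to track B; its 5th term is 85.

15, 85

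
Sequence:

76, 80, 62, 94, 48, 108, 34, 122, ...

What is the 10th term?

136

Odd-indexed and even-indexed terms follow separate rules.
Subsequence A: 76, 62, 48, 34. Linear: a_n = 90 − 14·n.
Subsequence B: 80, 94, 108, 122. Arithmetic with common difference +14.
The 10th slot belongs to subsequence B; its 5th term is 136.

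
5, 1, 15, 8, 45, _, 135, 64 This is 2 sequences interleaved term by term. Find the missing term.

Taking every 2nd term gives 2 separate tracks.
Track A: 5, 15, 45, 135. Geometric with ratio 3.
Track B: 1, 8, ?, 64. The cubes 1³, 2³, 3³, ….
The gap is track B's term 3; the rule gives 27.

27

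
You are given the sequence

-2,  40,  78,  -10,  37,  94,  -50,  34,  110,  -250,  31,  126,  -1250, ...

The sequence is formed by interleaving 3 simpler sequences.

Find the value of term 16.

-6250

Taking every 3rd term gives 3 separate tracks.
Track A = -2, -10, -50, -250, -1250: a geometric progression (common ratio 5).
Track B = 40, 37, 34, 31: arithmetic with common difference −3.
Track C = 78, 94, 110, 126: arithmetic, step +16.
Position 16 falls in track A as its term 6, giving -6250.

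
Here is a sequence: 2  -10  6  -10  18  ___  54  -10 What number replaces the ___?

-10

Taking every 2nd term gives 2 separate tracks.
Subsequence A: 2, 6, 18, 54 — a geometric progression (common ratio 3).
Subsequence B: -10, -10, ?, -10 — constant -10.
The gap is subsequence B's term 3; the rule gives -10.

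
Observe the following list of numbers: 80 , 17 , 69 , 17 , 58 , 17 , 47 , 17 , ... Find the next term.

36

Odd-indexed and even-indexed terms follow separate rules.
Track A: 80, 69, 58, 47. Arithmetic with common difference −11.
Track B: 17, 17, 17, 17. The constant sequence 17.
Term 9 comes from track A (its 5th entry): 36.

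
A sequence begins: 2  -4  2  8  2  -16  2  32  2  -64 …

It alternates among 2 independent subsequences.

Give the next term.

2

Odd-indexed and even-indexed terms follow separate rules.
Stream A: 2, 2, 2, 2, 2 — always 2.
Stream B: -4, 8, -16, 32, -64 — geometric, ×-2 each step.
Position 11 falls in stream A as its term 6, giving 2.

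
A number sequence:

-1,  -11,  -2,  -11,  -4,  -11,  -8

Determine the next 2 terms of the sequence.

-11, -16

Taking every 2nd term gives 2 separate tracks.
Track A: -1, -2, -4, -8 — a geometric progression (common ratio 2).
Track B: -11, -11, -11 — always -11.
Position 8 → track B, term 4 = -11.
The 9th slot belongs to track A; its 5th term is -16.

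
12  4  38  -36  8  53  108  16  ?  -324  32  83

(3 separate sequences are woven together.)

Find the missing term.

68

Read the sequence 3 terms at a time; column i is its own pattern.
Subsequence A: 12, -36, 108, -324. A geometric progression (common ratio -3).
Subsequence B: 4, 8, 16, 32. Successive powers of 2.
Subsequence C: 38, 53, ?, 83. Arithmetic, step +15.
The gap is subsequence C's term 3; the rule gives 68.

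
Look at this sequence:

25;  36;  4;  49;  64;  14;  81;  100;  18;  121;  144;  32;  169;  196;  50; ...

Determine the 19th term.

The slot pattern repeats as AAB (period 3), so there are 2 interleaved tracks.
Subsequence A: 25, 36, 49, 64, 81, 100, 121, 144, 169, 196. Consecutive squares n² from n = 5.
Subsequence B: 4, 14, 18, 32, 50. Fibonacci-style (each term is the sum of the two before it).
Term 19 comes from subsequence A (its 13th entry): 289.

289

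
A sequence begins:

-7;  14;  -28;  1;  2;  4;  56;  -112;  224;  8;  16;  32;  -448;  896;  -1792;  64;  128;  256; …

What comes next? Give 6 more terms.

3584, -7168, 14336, 512, 1024, 2048

The slot pattern repeats as AAABBB (period 6), so there are 2 interleaved tracks.
Stream A: -7, 14, -28, 56, -112, 224, -448, 896, -1792 (geometric with ratio -2).
Stream B: 1, 2, 4, 8, 16, 32, 64, 128, 256 (powers of 2).
Position 19 falls in stream A as its term 10, giving 3584.
The 20th slot belongs to stream A; its 11th term is -7168.
Term 21 comes from stream A (its 12th entry): 14336.
Position 22 falls in stream B as its term 10, giving 512.
Position 23 falls in stream B as its term 11, giving 1024.
The 24th slot belongs to stream B; its 12th term is 2048.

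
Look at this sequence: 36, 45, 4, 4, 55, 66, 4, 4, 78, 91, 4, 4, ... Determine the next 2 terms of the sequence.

Positions follow the repeating pattern AABB; grouping by letter gives 2 tracks.
Track A: 36, 45, 55, 66, 78, 91 — triangular numbers starting at T_8.
Track B: 4, 4, 4, 4, 4, 4 — always 4.
Position 13 → track A, term 7 = 105.
Position 14 → track A, term 8 = 120.

105, 120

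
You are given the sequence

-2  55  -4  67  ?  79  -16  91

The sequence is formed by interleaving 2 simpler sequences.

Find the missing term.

-8

Odd-indexed and even-indexed terms follow separate rules.
Stream A: -2, -4, ?, -16. Multiplying by 2 each time.
Stream B: 55, 67, 79, 91. Arithmetic, step +12.
The gap is stream A's term 3; the rule gives -8.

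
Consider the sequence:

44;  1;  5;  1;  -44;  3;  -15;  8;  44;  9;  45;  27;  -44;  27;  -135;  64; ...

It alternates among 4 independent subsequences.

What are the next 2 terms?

44, 81

Read the sequence 4 terms at a time; column i is its own pattern.
Track A = 44, -44, 44, -44: alternating ±44.
Track B = 1, 3, 9, 27: powers 3^0, 3^1, 3^2, ….
Track C = 5, -15, 45, -135: geometric with ratio -3.
Track D = 1, 8, 27, 64: the cubes 1³, 2³, 3³, ….
Term 17 comes from track A (its 5th entry): 44.
The 18th slot belongs to track B; its 5th term is 81.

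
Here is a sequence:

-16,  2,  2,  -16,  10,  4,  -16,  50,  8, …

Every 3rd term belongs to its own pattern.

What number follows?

-16

Split by position mod 3: positions 1, 4, 7, … form one track, and each other residue class forms its own.
Subsequence A: -16, -16, -16 — constant -16.
Subsequence B: 2, 10, 50 — geometric with ratio 5.
Subsequence C: 2, 4, 8 — successive powers of 2.
Position 10 → subsequence A, term 4 = -16.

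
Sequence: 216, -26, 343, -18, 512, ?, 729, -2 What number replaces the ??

Split by position mod 2 into 2 tracks.
Track A: 216, 343, 512, 729 — perfect cubes starting at 6³.
Track B: -26, -18, ?, -2 — arithmetic, step +8.
So the missing entry in track B is -10.

-10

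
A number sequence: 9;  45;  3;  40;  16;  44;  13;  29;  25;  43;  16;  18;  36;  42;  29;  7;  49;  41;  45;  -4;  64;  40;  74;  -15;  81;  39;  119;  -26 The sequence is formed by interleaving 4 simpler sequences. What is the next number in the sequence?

100

Read the sequence 4 terms at a time; column i is its own pattern.
Stream A: 9, 16, 25, 36, 49, 64, 81 (consecutive squares n² from n = 3).
Stream B: 45, 44, 43, 42, 41, 40, 39 (linear: a_n = 46 − n).
Stream C: 3, 13, 16, 29, 45, 74, 119 (Fibonacci-style (each term is the sum of the two before it)).
Stream D: 40, 29, 18, 7, -4, -15, -26 (arithmetic, step −11).
Term 29 comes from stream A (its 8th entry): 100.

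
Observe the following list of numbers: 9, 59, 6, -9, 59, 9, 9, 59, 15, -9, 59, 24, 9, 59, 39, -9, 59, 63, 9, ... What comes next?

The terms cycle through 3 interleaved subsequences.
Track A: 9, -9, 9, -9, 9, -9, 9 — alternating ±9.
Track B: 59, 59, 59, 59, 59, 59 — constant 59.
Track C: 6, 9, 15, 24, 39, 63 — each term equals the sum of the previous two.
Position 20 → track B, term 7 = 59.

59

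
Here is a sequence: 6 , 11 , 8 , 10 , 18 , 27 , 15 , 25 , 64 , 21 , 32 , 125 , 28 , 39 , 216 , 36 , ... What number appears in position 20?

Read the sequence 3 terms at a time; column i is its own pattern.
Track A: 6, 10, 15, 21, 28, 36. Triangular numbers n(n+1)/2 for n = 3, 4, ….
Track B: 11, 18, 25, 32, 39. Adding 7 each time.
Track C: 8, 27, 64, 125, 216. Perfect cubes starting at 2³.
The 20th slot belongs to track B; its 7th term is 53.

53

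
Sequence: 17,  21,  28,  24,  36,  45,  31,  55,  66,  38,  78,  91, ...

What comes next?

45

The slot pattern repeats as ABB (period 3), so there are 2 interleaved tracks.
Track A: 17, 24, 31, 38 (adding 7 each time).
Track B: 21, 28, 36, 45, 55, 66, 78, 91 (triangular numbers starting at T_6).
Position 13 → track A, term 5 = 45.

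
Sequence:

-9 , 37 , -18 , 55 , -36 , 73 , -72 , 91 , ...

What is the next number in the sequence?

Split by position mod 2 into 2 tracks.
Subsequence A is -9, -18, -36, -72, which is geometric with ratio 2.
Subsequence B is 37, 55, 73, 91, which is linear: a_n = 19 + 18·n.
The 9th slot belongs to subsequence A; its 5th term is -144.

-144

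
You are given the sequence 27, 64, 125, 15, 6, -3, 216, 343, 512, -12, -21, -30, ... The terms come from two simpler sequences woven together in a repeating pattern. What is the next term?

Positions follow the repeating pattern AAABBB; grouping by letter gives 2 tracks.
Track A: 27, 64, 125, 216, 343, 512 — perfect cubes starting at 3³.
Track B: 15, 6, -3, -12, -21, -30 — arithmetic, step −9.
The 13th slot belongs to track A; its 7th term is 729.

729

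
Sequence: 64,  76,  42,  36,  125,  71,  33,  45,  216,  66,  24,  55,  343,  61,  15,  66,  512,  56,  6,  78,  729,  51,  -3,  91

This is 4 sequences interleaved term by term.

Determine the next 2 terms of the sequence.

Taking every 4th term gives 4 separate tracks.
Subsequence A = 64, 125, 216, 343, 512, 729: consecutive cubes n³ from n = 4.
Subsequence B = 76, 71, 66, 61, 56, 51: linear: a_n = 81 − 5·n.
Subsequence C = 42, 33, 24, 15, 6, -3: arithmetic, step −9.
Subsequence D = 36, 45, 55, 66, 78, 91: the triangular numbers T_8, T_9, ….
Term 25 comes from subsequence A (its 7th entry): 1000.
Position 26 falls in subsequence B as its term 7, giving 46.

1000, 46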